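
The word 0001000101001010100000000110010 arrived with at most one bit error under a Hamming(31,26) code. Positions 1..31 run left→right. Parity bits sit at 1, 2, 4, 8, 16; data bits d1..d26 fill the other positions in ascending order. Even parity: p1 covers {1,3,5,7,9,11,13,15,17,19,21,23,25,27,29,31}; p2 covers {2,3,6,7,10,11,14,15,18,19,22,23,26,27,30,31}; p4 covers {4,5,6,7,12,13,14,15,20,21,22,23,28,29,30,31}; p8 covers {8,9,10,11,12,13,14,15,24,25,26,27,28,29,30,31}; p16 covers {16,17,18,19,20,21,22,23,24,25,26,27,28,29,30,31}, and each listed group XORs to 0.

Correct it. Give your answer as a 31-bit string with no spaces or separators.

0001000100001010100000000110010

s1 (pos 1,3,5,7,9,11,13,15,17,19,21,23,25,27,29,31): 0⊕0⊕0⊕0⊕0⊕0⊕1⊕1⊕1⊕0⊕0⊕0⊕0⊕1⊕0⊕0 = 0
s2 (pos 2,3,6,7,10,11,14,15,18,19,22,23,26,27,30,31): 0⊕0⊕0⊕0⊕1⊕0⊕0⊕1⊕0⊕0⊕0⊕0⊕1⊕1⊕1⊕0 = 1
s4 (pos 4,5,6,7,12,13,14,15,20,21,22,23,28,29,30,31): 1⊕0⊕0⊕0⊕0⊕1⊕0⊕1⊕0⊕0⊕0⊕0⊕0⊕0⊕1⊕0 = 0
s8 (pos 8,9,10,11,12,13,14,15,24,25,26,27,28,29,30,31): 1⊕0⊕1⊕0⊕0⊕1⊕0⊕1⊕0⊕0⊕1⊕1⊕0⊕0⊕1⊕0 = 1
s16 (pos 16,17,18,19,20,21,22,23,24,25,26,27,28,29,30,31): 0⊕1⊕0⊕0⊕0⊕0⊕0⊕0⊕0⊕0⊕1⊕1⊕0⊕0⊕1⊕0 = 0
Syndrome s16…s1 = 01010 → error at position 10.
Flip position 10: 0001000101001010100000000110010 → 0001000100001010100000000110010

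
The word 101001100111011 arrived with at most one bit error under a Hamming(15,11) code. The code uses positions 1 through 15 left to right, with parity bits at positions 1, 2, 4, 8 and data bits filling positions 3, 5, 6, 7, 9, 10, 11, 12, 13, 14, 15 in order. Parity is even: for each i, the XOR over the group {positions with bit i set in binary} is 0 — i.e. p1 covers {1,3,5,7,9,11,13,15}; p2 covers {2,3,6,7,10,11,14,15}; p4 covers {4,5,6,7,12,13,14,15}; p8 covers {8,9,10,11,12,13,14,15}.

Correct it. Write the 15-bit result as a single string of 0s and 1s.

101001100111010

s1 (pos 1,3,5,7,9,11,13,15): 1⊕1⊕0⊕1⊕0⊕1⊕0⊕1 = 1
s2 (pos 2,3,6,7,10,11,14,15): 0⊕1⊕1⊕1⊕1⊕1⊕1⊕1 = 1
s4 (pos 4,5,6,7,12,13,14,15): 0⊕0⊕1⊕1⊕1⊕0⊕1⊕1 = 1
s8 (pos 8,9,10,11,12,13,14,15): 0⊕0⊕1⊕1⊕1⊕0⊕1⊕1 = 1
Syndrome s8…s1 = 1111 → error at position 15.
Flip position 15: 101001100111011 → 101001100111010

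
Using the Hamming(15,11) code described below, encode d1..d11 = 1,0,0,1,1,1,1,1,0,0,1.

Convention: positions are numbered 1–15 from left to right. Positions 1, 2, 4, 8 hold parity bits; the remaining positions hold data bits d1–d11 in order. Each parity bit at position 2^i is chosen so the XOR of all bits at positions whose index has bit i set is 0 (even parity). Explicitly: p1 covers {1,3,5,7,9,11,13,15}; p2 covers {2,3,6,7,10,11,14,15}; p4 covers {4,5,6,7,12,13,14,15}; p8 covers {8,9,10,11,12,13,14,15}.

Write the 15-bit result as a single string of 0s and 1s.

111100111111001

Place data at non-parity positions: p1 p2 1 p4 0 0 1 p8 1 1 1 1 0 0 1
p1 (pos 1,3,5,7,9,11,13,15): XOR of data positions = 1⊕0⊕1⊕1⊕1⊕0⊕1 = 1
p2 (pos 2,3,6,7,10,11,14,15): XOR of data positions = 1⊕0⊕1⊕1⊕1⊕0⊕1 = 1
p4 (pos 4,5,6,7,12,13,14,15): XOR of data positions = 0⊕0⊕1⊕1⊕0⊕0⊕1 = 1
p8 (pos 8,9,10,11,12,13,14,15): XOR of data positions = 1⊕1⊕1⊕1⊕0⊕0⊕1 = 1
Codeword: 111100111111001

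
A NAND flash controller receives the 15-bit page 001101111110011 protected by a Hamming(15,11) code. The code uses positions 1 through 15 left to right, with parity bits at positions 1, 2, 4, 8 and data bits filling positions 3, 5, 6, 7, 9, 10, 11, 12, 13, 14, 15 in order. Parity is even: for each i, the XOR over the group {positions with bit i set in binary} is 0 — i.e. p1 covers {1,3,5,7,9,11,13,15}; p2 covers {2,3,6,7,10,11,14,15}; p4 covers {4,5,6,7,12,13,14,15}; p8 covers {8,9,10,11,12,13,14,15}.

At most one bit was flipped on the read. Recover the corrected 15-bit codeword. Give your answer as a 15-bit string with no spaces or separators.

001101011110011

s1 (pos 1,3,5,7,9,11,13,15): 0⊕1⊕0⊕1⊕1⊕1⊕0⊕1 = 1
s2 (pos 2,3,6,7,10,11,14,15): 0⊕1⊕1⊕1⊕1⊕1⊕1⊕1 = 1
s4 (pos 4,5,6,7,12,13,14,15): 1⊕0⊕1⊕1⊕0⊕0⊕1⊕1 = 1
s8 (pos 8,9,10,11,12,13,14,15): 1⊕1⊕1⊕1⊕0⊕0⊕1⊕1 = 0
Syndrome s8…s1 = 0111 → error at position 7.
Flip position 7: 001101111110011 → 001101011110011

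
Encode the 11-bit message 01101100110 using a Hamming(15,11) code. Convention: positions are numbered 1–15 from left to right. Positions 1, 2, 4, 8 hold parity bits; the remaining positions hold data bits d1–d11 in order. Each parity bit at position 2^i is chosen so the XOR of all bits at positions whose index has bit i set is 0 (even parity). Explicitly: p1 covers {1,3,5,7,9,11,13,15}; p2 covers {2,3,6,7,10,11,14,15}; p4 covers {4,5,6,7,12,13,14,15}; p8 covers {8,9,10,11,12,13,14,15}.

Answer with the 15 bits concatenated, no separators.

110011001100110

Place data at non-parity positions: p1 p2 0 p4 1 1 0 p8 1 1 0 0 1 1 0
p1 (pos 1,3,5,7,9,11,13,15): XOR of data positions = 0⊕1⊕0⊕1⊕0⊕1⊕0 = 1
p2 (pos 2,3,6,7,10,11,14,15): XOR of data positions = 0⊕1⊕0⊕1⊕0⊕1⊕0 = 1
p4 (pos 4,5,6,7,12,13,14,15): XOR of data positions = 1⊕1⊕0⊕0⊕1⊕1⊕0 = 0
p8 (pos 8,9,10,11,12,13,14,15): XOR of data positions = 1⊕1⊕0⊕0⊕1⊕1⊕0 = 0
Codeword: 110011001100110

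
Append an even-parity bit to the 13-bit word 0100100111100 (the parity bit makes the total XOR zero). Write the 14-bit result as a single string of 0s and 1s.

01001001111000

XOR of the 13 data bits: 0⊕1⊕0⊕0⊕1⊕0⊕0⊕1⊕1⊕1⊕1⊕0⊕0 = 0
Parity bit = 0 (so all 14 bits XOR to 0).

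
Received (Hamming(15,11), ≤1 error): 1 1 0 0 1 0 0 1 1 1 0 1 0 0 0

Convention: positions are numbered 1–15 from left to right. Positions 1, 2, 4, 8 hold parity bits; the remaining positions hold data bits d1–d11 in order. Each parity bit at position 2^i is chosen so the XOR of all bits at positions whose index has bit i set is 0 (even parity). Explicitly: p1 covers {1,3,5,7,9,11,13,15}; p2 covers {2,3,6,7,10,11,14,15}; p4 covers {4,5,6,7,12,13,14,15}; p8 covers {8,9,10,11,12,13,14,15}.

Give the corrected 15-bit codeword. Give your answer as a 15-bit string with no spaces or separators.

010010011101000

s1 (pos 1,3,5,7,9,11,13,15): 1⊕0⊕1⊕0⊕1⊕0⊕0⊕0 = 1
s2 (pos 2,3,6,7,10,11,14,15): 1⊕0⊕0⊕0⊕1⊕0⊕0⊕0 = 0
s4 (pos 4,5,6,7,12,13,14,15): 0⊕1⊕0⊕0⊕1⊕0⊕0⊕0 = 0
s8 (pos 8,9,10,11,12,13,14,15): 1⊕1⊕1⊕0⊕1⊕0⊕0⊕0 = 0
Syndrome s8…s1 = 0001 → error at position 1.
Flip position 1: 110010011101000 → 010010011101000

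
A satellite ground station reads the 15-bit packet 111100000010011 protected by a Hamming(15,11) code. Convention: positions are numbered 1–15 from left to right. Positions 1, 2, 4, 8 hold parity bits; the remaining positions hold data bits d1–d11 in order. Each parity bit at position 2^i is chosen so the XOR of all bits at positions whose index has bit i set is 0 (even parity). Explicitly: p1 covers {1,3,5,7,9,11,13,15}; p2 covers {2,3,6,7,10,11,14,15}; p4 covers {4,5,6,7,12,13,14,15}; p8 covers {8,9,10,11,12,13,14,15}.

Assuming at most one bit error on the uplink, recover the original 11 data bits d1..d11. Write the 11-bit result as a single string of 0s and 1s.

s1 (pos 1,3,5,7,9,11,13,15): 1⊕1⊕0⊕0⊕0⊕1⊕0⊕1 = 0
s2 (pos 2,3,6,7,10,11,14,15): 1⊕1⊕0⊕0⊕0⊕1⊕1⊕1 = 1
s4 (pos 4,5,6,7,12,13,14,15): 1⊕0⊕0⊕0⊕0⊕0⊕1⊕1 = 1
s8 (pos 8,9,10,11,12,13,14,15): 0⊕0⊕0⊕1⊕0⊕0⊕1⊕1 = 1
Syndrome s8…s1 = 1110 → error at position 14.
Flip position 14: 111100000010011 → 111100000010001
Read data bits from positions 3,5,6,7,9,10,11,12,13,14,15: 10000010001

10000010001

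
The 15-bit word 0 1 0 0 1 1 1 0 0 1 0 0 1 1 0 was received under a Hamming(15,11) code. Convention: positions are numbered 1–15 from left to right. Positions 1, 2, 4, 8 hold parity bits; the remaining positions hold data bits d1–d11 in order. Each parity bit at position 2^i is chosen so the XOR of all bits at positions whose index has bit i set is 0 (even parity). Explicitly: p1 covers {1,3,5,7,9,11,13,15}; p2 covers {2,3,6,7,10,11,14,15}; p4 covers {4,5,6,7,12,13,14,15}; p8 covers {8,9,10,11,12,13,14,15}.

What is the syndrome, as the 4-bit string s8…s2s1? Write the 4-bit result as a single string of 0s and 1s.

1111

s1 (pos 1,3,5,7,9,11,13,15): 0⊕0⊕1⊕1⊕0⊕0⊕1⊕0 = 1
s2 (pos 2,3,6,7,10,11,14,15): 1⊕0⊕1⊕1⊕1⊕0⊕1⊕0 = 1
s4 (pos 4,5,6,7,12,13,14,15): 0⊕1⊕1⊕1⊕0⊕1⊕1⊕0 = 1
s8 (pos 8,9,10,11,12,13,14,15): 0⊕0⊕1⊕0⊕0⊕1⊕1⊕0 = 1
Syndrome s8…s1 = 1111 → error at position 15.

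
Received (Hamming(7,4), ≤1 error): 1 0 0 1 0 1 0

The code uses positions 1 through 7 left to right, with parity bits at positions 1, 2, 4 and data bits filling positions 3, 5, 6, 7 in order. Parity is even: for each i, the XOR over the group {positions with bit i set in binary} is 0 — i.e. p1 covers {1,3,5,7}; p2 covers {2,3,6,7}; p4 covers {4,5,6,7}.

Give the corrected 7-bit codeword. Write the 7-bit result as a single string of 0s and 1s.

1011010

s1 (pos 1,3,5,7): 1⊕0⊕0⊕0 = 1
s2 (pos 2,3,6,7): 0⊕0⊕1⊕0 = 1
s4 (pos 4,5,6,7): 1⊕0⊕1⊕0 = 0
Syndrome s4…s1 = 011 → error at position 3.
Flip position 3: 1001010 → 1011010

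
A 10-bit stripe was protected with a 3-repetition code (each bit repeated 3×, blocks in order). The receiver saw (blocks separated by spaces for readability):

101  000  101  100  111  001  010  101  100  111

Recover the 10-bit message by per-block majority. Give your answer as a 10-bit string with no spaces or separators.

Block 1 (101): 2 ones → 1
Block 2 (000): 0 ones → 0
Block 3 (101): 2 ones → 1
Block 4 (100): 1 one → 0
Block 5 (111): 3 ones → 1
Block 6 (001): 1 one → 0
Block 7 (010): 1 one → 0
Block 8 (101): 2 ones → 1
Block 9 (100): 1 one → 0
Block 10 (111): 3 ones → 1

1010100101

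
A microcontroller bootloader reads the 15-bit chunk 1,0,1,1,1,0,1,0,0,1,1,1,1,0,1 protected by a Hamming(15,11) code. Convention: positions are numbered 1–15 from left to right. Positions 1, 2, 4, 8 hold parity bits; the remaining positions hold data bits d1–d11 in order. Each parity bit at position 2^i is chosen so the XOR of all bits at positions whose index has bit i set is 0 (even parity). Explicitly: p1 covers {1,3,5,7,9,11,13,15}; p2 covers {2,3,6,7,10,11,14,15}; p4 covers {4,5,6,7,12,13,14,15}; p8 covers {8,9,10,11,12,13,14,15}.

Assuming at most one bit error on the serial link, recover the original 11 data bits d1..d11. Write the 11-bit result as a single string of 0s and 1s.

11010101101

s1 (pos 1,3,5,7,9,11,13,15): 1⊕1⊕1⊕1⊕0⊕1⊕1⊕1 = 1
s2 (pos 2,3,6,7,10,11,14,15): 0⊕1⊕0⊕1⊕1⊕1⊕0⊕1 = 1
s4 (pos 4,5,6,7,12,13,14,15): 1⊕1⊕0⊕1⊕1⊕1⊕0⊕1 = 0
s8 (pos 8,9,10,11,12,13,14,15): 0⊕0⊕1⊕1⊕1⊕1⊕0⊕1 = 1
Syndrome s8…s1 = 1011 → error at position 11.
Flip position 11: 101110100111101 → 101110100101101
Read data bits from positions 3,5,6,7,9,10,11,12,13,14,15: 11010101101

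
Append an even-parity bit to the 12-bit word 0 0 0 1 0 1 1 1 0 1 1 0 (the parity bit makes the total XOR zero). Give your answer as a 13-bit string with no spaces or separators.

XOR of the 12 data bits: 0⊕0⊕0⊕1⊕0⊕1⊕1⊕1⊕0⊕1⊕1⊕0 = 0
Parity bit = 0 (so all 13 bits XOR to 0).

0001011101100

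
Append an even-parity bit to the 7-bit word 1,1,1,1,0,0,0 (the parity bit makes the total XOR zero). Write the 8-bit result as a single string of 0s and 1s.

11110000

XOR of the 7 data bits: 1⊕1⊕1⊕1⊕0⊕0⊕0 = 0
Parity bit = 0 (so all 8 bits XOR to 0).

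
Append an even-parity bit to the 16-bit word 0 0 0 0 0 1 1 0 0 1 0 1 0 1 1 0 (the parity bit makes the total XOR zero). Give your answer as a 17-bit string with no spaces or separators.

XOR of the 16 data bits: 0⊕0⊕0⊕0⊕0⊕1⊕1⊕0⊕0⊕1⊕0⊕1⊕0⊕1⊕1⊕0 = 0
Parity bit = 0 (so all 17 bits XOR to 0).

00000110010101100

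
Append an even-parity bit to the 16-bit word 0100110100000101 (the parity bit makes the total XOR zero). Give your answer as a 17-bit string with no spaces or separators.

XOR of the 16 data bits: 0⊕1⊕0⊕0⊕1⊕1⊕0⊕1⊕0⊕0⊕0⊕0⊕0⊕1⊕0⊕1 = 0
Parity bit = 0 (so all 17 bits XOR to 0).

01001101000001010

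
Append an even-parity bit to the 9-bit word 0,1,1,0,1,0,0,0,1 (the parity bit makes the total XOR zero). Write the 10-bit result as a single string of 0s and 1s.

0110100010

XOR of the 9 data bits: 0⊕1⊕1⊕0⊕1⊕0⊕0⊕0⊕1 = 0
Parity bit = 0 (so all 10 bits XOR to 0).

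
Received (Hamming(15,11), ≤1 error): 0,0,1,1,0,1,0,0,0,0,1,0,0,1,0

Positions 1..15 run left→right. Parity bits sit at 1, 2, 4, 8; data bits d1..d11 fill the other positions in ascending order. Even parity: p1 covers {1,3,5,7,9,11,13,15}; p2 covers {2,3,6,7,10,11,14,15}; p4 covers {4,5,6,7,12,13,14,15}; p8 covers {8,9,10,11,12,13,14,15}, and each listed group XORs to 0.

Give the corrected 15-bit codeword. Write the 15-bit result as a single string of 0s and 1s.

001001000010010

s1 (pos 1,3,5,7,9,11,13,15): 0⊕1⊕0⊕0⊕0⊕1⊕0⊕0 = 0
s2 (pos 2,3,6,7,10,11,14,15): 0⊕1⊕1⊕0⊕0⊕1⊕1⊕0 = 0
s4 (pos 4,5,6,7,12,13,14,15): 1⊕0⊕1⊕0⊕0⊕0⊕1⊕0 = 1
s8 (pos 8,9,10,11,12,13,14,15): 0⊕0⊕0⊕1⊕0⊕0⊕1⊕0 = 0
Syndrome s8…s1 = 0100 → error at position 4.
Flip position 4: 001101000010010 → 001001000010010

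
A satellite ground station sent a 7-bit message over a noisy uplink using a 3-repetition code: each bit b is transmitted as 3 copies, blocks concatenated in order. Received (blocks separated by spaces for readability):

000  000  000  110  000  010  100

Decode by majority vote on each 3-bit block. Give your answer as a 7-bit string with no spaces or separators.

Block 1 (000): 0 ones → 0
Block 2 (000): 0 ones → 0
Block 3 (000): 0 ones → 0
Block 4 (110): 2 ones → 1
Block 5 (000): 0 ones → 0
Block 6 (010): 1 one → 0
Block 7 (100): 1 one → 0

0001000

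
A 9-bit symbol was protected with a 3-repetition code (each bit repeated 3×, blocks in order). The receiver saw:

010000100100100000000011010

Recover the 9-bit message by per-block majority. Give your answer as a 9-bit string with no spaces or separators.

000000010

Block 1 (010): 1 one → 0
Block 2 (000): 0 ones → 0
Block 3 (100): 1 one → 0
Block 4 (100): 1 one → 0
Block 5 (100): 1 one → 0
Block 6 (000): 0 ones → 0
Block 7 (000): 0 ones → 0
Block 8 (011): 2 ones → 1
Block 9 (010): 1 one → 0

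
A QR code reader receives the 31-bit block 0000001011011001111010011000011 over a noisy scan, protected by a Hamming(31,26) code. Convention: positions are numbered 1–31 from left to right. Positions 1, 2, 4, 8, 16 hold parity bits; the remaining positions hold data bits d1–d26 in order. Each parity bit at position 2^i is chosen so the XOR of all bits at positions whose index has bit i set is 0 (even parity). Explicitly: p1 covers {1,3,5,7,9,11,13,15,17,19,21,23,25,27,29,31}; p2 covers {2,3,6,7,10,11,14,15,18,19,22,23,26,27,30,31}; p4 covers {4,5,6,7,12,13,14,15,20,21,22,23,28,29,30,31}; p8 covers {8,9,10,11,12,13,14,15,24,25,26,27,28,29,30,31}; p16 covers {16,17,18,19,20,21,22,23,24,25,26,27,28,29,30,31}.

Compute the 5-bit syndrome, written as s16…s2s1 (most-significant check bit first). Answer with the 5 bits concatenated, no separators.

10000

s1 (pos 1,3,5,7,9,11,13,15,17,19,21,23,25,27,29,31): 0⊕0⊕0⊕1⊕1⊕0⊕1⊕0⊕1⊕1⊕1⊕0⊕1⊕0⊕0⊕1 = 0
s2 (pos 2,3,6,7,10,11,14,15,18,19,22,23,26,27,30,31): 0⊕0⊕0⊕1⊕1⊕0⊕0⊕0⊕1⊕1⊕0⊕0⊕0⊕0⊕1⊕1 = 0
s4 (pos 4,5,6,7,12,13,14,15,20,21,22,23,28,29,30,31): 0⊕0⊕0⊕1⊕1⊕1⊕0⊕0⊕0⊕1⊕0⊕0⊕0⊕0⊕1⊕1 = 0
s8 (pos 8,9,10,11,12,13,14,15,24,25,26,27,28,29,30,31): 0⊕1⊕1⊕0⊕1⊕1⊕0⊕0⊕1⊕1⊕0⊕0⊕0⊕0⊕1⊕1 = 0
s16 (pos 16,17,18,19,20,21,22,23,24,25,26,27,28,29,30,31): 1⊕1⊕1⊕1⊕0⊕1⊕0⊕0⊕1⊕1⊕0⊕0⊕0⊕0⊕1⊕1 = 1
Syndrome s16…s1 = 10000 → error at position 16.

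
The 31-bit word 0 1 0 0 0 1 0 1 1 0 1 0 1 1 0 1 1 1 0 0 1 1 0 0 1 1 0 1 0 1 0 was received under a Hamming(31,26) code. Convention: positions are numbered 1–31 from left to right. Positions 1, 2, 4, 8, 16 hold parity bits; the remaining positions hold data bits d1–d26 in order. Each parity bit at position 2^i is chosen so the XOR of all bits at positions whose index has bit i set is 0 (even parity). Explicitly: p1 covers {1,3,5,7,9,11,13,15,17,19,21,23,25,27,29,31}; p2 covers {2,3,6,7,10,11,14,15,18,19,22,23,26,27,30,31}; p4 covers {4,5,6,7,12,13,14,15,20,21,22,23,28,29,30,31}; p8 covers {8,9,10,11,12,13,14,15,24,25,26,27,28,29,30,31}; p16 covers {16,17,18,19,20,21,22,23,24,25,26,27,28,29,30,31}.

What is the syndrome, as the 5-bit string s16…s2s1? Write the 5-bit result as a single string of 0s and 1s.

s1 (pos 1,3,5,7,9,11,13,15,17,19,21,23,25,27,29,31): 0⊕0⊕0⊕0⊕1⊕1⊕1⊕0⊕1⊕0⊕1⊕0⊕1⊕0⊕0⊕0 = 0
s2 (pos 2,3,6,7,10,11,14,15,18,19,22,23,26,27,30,31): 1⊕0⊕1⊕0⊕0⊕1⊕1⊕0⊕1⊕0⊕1⊕0⊕1⊕0⊕1⊕0 = 0
s4 (pos 4,5,6,7,12,13,14,15,20,21,22,23,28,29,30,31): 0⊕0⊕1⊕0⊕0⊕1⊕1⊕0⊕0⊕1⊕1⊕0⊕1⊕0⊕1⊕0 = 1
s8 (pos 8,9,10,11,12,13,14,15,24,25,26,27,28,29,30,31): 1⊕1⊕0⊕1⊕0⊕1⊕1⊕0⊕0⊕1⊕1⊕0⊕1⊕0⊕1⊕0 = 1
s16 (pos 16,17,18,19,20,21,22,23,24,25,26,27,28,29,30,31): 1⊕1⊕1⊕0⊕0⊕1⊕1⊕0⊕0⊕1⊕1⊕0⊕1⊕0⊕1⊕0 = 1
Syndrome s16…s1 = 11100 → error at position 28.

11100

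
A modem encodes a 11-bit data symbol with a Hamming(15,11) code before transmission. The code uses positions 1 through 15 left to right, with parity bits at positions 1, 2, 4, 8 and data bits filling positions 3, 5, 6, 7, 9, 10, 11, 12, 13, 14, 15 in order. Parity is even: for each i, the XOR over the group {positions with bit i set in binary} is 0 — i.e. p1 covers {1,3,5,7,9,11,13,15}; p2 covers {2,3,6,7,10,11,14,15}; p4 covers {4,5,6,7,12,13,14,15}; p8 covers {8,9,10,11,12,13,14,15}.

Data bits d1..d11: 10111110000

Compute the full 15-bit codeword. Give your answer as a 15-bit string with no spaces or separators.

011001111110000

Place data at non-parity positions: p1 p2 1 p4 0 1 1 p8 1 1 1 0 0 0 0
p1 (pos 1,3,5,7,9,11,13,15): XOR of data positions = 1⊕0⊕1⊕1⊕1⊕0⊕0 = 0
p2 (pos 2,3,6,7,10,11,14,15): XOR of data positions = 1⊕1⊕1⊕1⊕1⊕0⊕0 = 1
p4 (pos 4,5,6,7,12,13,14,15): XOR of data positions = 0⊕1⊕1⊕0⊕0⊕0⊕0 = 0
p8 (pos 8,9,10,11,12,13,14,15): XOR of data positions = 1⊕1⊕1⊕0⊕0⊕0⊕0 = 1
Codeword: 011001111110000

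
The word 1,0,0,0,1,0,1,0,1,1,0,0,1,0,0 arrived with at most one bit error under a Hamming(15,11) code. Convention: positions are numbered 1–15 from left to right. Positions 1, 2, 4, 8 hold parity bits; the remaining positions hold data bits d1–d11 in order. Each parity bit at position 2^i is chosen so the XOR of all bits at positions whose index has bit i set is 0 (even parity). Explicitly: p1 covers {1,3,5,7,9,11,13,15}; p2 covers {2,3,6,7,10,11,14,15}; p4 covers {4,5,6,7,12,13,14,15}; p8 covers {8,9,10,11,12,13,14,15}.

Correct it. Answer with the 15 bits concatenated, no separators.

s1 (pos 1,3,5,7,9,11,13,15): 1⊕0⊕1⊕1⊕1⊕0⊕1⊕0 = 1
s2 (pos 2,3,6,7,10,11,14,15): 0⊕0⊕0⊕1⊕1⊕0⊕0⊕0 = 0
s4 (pos 4,5,6,7,12,13,14,15): 0⊕1⊕0⊕1⊕0⊕1⊕0⊕0 = 1
s8 (pos 8,9,10,11,12,13,14,15): 0⊕1⊕1⊕0⊕0⊕1⊕0⊕0 = 1
Syndrome s8…s1 = 1101 → error at position 13.
Flip position 13: 100010101100100 → 100010101100000

100010101100000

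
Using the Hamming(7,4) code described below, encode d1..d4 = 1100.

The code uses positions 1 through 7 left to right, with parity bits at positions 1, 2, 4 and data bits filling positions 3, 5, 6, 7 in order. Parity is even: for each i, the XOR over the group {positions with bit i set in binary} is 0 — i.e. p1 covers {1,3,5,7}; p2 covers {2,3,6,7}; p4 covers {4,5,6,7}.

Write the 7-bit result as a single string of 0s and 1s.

0111100

Place data at non-parity positions: p1 p2 1 p4 1 0 0
p1 (pos 1,3,5,7): XOR of data positions = 1⊕1⊕0 = 0
p2 (pos 2,3,6,7): XOR of data positions = 1⊕0⊕0 = 1
p4 (pos 4,5,6,7): XOR of data positions = 1⊕0⊕0 = 1
Codeword: 0111100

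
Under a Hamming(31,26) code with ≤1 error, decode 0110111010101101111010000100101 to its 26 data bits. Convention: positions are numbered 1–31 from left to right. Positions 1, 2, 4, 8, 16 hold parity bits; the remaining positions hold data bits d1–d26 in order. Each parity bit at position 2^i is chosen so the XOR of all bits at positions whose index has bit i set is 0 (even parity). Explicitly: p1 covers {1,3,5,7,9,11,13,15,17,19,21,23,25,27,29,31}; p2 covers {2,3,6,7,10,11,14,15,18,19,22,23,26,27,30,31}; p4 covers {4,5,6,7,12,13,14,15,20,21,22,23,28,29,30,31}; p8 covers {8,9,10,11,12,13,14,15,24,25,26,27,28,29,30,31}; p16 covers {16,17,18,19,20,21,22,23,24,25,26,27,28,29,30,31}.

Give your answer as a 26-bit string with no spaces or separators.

s1 (pos 1,3,5,7,9,11,13,15,17,19,21,23,25,27,29,31): 0⊕1⊕1⊕1⊕1⊕1⊕1⊕0⊕1⊕1⊕1⊕0⊕0⊕0⊕1⊕1 = 1
s2 (pos 2,3,6,7,10,11,14,15,18,19,22,23,26,27,30,31): 1⊕1⊕1⊕1⊕0⊕1⊕1⊕0⊕1⊕1⊕0⊕0⊕1⊕0⊕0⊕1 = 0
s4 (pos 4,5,6,7,12,13,14,15,20,21,22,23,28,29,30,31): 0⊕1⊕1⊕1⊕0⊕1⊕1⊕0⊕0⊕1⊕0⊕0⊕0⊕1⊕0⊕1 = 0
s8 (pos 8,9,10,11,12,13,14,15,24,25,26,27,28,29,30,31): 0⊕1⊕0⊕1⊕0⊕1⊕1⊕0⊕0⊕0⊕1⊕0⊕0⊕1⊕0⊕1 = 1
s16 (pos 16,17,18,19,20,21,22,23,24,25,26,27,28,29,30,31): 1⊕1⊕1⊕1⊕0⊕1⊕0⊕0⊕0⊕0⊕1⊕0⊕0⊕1⊕0⊕1 = 0
Syndrome s16…s1 = 01001 → error at position 9.
Flip position 9: 0110111010101101111010000100101 → 0110111000101101111010000100101
Read data bits from positions 3,5,6,7,9,10,11,12,13,14,15,17,18,19,20,21,22,23,24,25,26,27,28,29,30,31: 11110010110111010000100101

11110010110111010000100101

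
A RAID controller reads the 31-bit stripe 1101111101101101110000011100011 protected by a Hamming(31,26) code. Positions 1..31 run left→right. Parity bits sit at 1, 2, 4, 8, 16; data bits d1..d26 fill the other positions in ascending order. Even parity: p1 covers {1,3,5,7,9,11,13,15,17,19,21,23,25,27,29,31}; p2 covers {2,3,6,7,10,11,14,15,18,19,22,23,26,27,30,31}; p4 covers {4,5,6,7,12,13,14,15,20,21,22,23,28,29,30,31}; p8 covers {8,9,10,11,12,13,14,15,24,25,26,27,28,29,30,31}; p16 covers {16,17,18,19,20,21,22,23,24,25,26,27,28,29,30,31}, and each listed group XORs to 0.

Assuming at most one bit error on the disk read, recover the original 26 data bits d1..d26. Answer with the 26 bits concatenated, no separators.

s1 (pos 1,3,5,7,9,11,13,15,17,19,21,23,25,27,29,31): 1⊕0⊕1⊕1⊕0⊕1⊕1⊕0⊕1⊕0⊕0⊕0⊕1⊕0⊕0⊕1 = 0
s2 (pos 2,3,6,7,10,11,14,15,18,19,22,23,26,27,30,31): 1⊕0⊕1⊕1⊕1⊕1⊕1⊕0⊕1⊕0⊕0⊕0⊕1⊕0⊕1⊕1 = 0
s4 (pos 4,5,6,7,12,13,14,15,20,21,22,23,28,29,30,31): 1⊕1⊕1⊕1⊕0⊕1⊕1⊕0⊕0⊕0⊕0⊕0⊕0⊕0⊕1⊕1 = 0
s8 (pos 8,9,10,11,12,13,14,15,24,25,26,27,28,29,30,31): 1⊕0⊕1⊕1⊕0⊕1⊕1⊕0⊕1⊕1⊕1⊕0⊕0⊕0⊕1⊕1 = 0
s16 (pos 16,17,18,19,20,21,22,23,24,25,26,27,28,29,30,31): 1⊕1⊕1⊕0⊕0⊕0⊕0⊕0⊕1⊕1⊕1⊕0⊕0⊕0⊕1⊕1 = 0
Syndrome s16…s1 = 00000 → no error.
Read data bits from positions 3,5,6,7,9,10,11,12,13,14,15,17,18,19,20,21,22,23,24,25,26,27,28,29,30,31: 01110110110110000011100011

01110110110110000011100011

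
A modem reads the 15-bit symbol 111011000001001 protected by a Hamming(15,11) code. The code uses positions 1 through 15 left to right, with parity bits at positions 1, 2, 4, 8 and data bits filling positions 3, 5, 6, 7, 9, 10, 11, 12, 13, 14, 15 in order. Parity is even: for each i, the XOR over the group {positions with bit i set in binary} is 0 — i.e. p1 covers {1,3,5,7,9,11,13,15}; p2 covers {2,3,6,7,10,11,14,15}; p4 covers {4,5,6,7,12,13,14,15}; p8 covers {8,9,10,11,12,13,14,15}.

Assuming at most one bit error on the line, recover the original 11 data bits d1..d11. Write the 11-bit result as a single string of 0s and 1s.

s1 (pos 1,3,5,7,9,11,13,15): 1⊕1⊕1⊕0⊕0⊕0⊕0⊕1 = 0
s2 (pos 2,3,6,7,10,11,14,15): 1⊕1⊕1⊕0⊕0⊕0⊕0⊕1 = 0
s4 (pos 4,5,6,7,12,13,14,15): 0⊕1⊕1⊕0⊕1⊕0⊕0⊕1 = 0
s8 (pos 8,9,10,11,12,13,14,15): 0⊕0⊕0⊕0⊕1⊕0⊕0⊕1 = 0
Syndrome s8…s1 = 0000 → no error.
Read data bits from positions 3,5,6,7,9,10,11,12,13,14,15: 11100001001

11100001001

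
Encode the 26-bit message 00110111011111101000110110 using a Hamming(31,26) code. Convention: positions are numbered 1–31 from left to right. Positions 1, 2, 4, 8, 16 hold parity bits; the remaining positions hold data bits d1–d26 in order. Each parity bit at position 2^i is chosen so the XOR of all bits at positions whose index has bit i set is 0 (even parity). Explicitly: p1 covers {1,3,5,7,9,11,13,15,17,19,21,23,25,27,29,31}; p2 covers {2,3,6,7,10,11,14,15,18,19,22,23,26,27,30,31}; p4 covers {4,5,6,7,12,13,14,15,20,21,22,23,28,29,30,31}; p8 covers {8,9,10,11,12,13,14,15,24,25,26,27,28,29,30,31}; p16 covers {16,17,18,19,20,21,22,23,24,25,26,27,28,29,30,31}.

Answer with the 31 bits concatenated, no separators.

1001011101110111111101000110110

Place data at non-parity positions: p1 p2 0 p4 0 1 1 p8 0 1 1 1 0 1 1 p16 1 1 1 1 0 1 0 0 0 1 1 0 1 1 0
p1 (pos 1,3,5,7,9,11,13,15,17,19,21,23,25,27,29,31): XOR of data positions = 0⊕0⊕1⊕0⊕1⊕0⊕1⊕1⊕1⊕0⊕0⊕0⊕1⊕1⊕0 = 1
p2 (pos 2,3,6,7,10,11,14,15,18,19,22,23,26,27,30,31): XOR of data positions = 0⊕1⊕1⊕1⊕1⊕1⊕1⊕1⊕1⊕1⊕0⊕1⊕1⊕1⊕0 = 0
p4 (pos 4,5,6,7,12,13,14,15,20,21,22,23,28,29,30,31): XOR of data positions = 0⊕1⊕1⊕1⊕0⊕1⊕1⊕1⊕0⊕1⊕0⊕0⊕1⊕1⊕0 = 1
p8 (pos 8,9,10,11,12,13,14,15,24,25,26,27,28,29,30,31): XOR of data positions = 0⊕1⊕1⊕1⊕0⊕1⊕1⊕0⊕0⊕1⊕1⊕0⊕1⊕1⊕0 = 1
p16 (pos 16,17,18,19,20,21,22,23,24,25,26,27,28,29,30,31): XOR of data positions = 1⊕1⊕1⊕1⊕0⊕1⊕0⊕0⊕0⊕1⊕1⊕0⊕1⊕1⊕0 = 1
Codeword: 1001011101110111111101000110110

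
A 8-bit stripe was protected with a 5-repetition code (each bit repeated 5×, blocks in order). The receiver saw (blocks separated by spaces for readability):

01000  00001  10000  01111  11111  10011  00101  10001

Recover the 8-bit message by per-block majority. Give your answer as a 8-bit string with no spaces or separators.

Block 1 (01000): 1 one → 0
Block 2 (00001): 1 one → 0
Block 3 (10000): 1 one → 0
Block 4 (01111): 4 ones → 1
Block 5 (11111): 5 ones → 1
Block 6 (10011): 3 ones → 1
Block 7 (00101): 2 ones → 0
Block 8 (10001): 2 ones → 0

00011100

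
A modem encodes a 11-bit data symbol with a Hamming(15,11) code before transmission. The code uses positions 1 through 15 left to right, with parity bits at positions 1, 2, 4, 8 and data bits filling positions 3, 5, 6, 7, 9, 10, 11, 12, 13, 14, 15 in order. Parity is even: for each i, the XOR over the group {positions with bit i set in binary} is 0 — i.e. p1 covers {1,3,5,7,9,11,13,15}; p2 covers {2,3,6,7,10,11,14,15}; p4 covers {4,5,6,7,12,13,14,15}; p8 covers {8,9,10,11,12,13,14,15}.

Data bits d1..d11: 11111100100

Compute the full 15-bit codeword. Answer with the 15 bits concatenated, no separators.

Place data at non-parity positions: p1 p2 1 p4 1 1 1 p8 1 1 0 0 1 0 0
p1 (pos 1,3,5,7,9,11,13,15): XOR of data positions = 1⊕1⊕1⊕1⊕0⊕1⊕0 = 1
p2 (pos 2,3,6,7,10,11,14,15): XOR of data positions = 1⊕1⊕1⊕1⊕0⊕0⊕0 = 0
p4 (pos 4,5,6,7,12,13,14,15): XOR of data positions = 1⊕1⊕1⊕0⊕1⊕0⊕0 = 0
p8 (pos 8,9,10,11,12,13,14,15): XOR of data positions = 1⊕1⊕0⊕0⊕1⊕0⊕0 = 1
Codeword: 101011111100100

101011111100100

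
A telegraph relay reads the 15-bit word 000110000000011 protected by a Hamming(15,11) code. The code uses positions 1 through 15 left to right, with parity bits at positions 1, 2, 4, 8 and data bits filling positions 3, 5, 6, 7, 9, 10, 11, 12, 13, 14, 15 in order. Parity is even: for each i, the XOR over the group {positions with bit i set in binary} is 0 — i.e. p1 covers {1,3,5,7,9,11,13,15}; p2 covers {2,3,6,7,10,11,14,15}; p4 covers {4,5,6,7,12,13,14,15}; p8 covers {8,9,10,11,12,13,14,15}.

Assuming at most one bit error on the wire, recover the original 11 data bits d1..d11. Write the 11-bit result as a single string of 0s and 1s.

01000000011

s1 (pos 1,3,5,7,9,11,13,15): 0⊕0⊕1⊕0⊕0⊕0⊕0⊕1 = 0
s2 (pos 2,3,6,7,10,11,14,15): 0⊕0⊕0⊕0⊕0⊕0⊕1⊕1 = 0
s4 (pos 4,5,6,7,12,13,14,15): 1⊕1⊕0⊕0⊕0⊕0⊕1⊕1 = 0
s8 (pos 8,9,10,11,12,13,14,15): 0⊕0⊕0⊕0⊕0⊕0⊕1⊕1 = 0
Syndrome s8…s1 = 0000 → no error.
Read data bits from positions 3,5,6,7,9,10,11,12,13,14,15: 01000000011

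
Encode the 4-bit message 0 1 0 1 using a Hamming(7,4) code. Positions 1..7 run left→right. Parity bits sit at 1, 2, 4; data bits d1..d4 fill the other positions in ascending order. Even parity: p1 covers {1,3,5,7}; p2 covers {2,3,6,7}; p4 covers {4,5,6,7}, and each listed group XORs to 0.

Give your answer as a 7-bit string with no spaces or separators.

Place data at non-parity positions: p1 p2 0 p4 1 0 1
p1 (pos 1,3,5,7): XOR of data positions = 0⊕1⊕1 = 0
p2 (pos 2,3,6,7): XOR of data positions = 0⊕0⊕1 = 1
p4 (pos 4,5,6,7): XOR of data positions = 1⊕0⊕1 = 0
Codeword: 0100101

0100101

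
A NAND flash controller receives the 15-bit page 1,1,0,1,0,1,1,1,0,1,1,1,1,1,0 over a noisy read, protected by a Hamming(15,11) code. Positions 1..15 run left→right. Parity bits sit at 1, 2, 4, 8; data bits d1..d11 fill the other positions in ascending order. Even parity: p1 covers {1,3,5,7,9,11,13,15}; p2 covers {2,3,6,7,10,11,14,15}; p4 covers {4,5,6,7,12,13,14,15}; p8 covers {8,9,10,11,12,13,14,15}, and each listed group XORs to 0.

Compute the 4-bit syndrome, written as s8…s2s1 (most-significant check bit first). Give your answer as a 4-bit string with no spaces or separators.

s1 (pos 1,3,5,7,9,11,13,15): 1⊕0⊕0⊕1⊕0⊕1⊕1⊕0 = 0
s2 (pos 2,3,6,7,10,11,14,15): 1⊕0⊕1⊕1⊕1⊕1⊕1⊕0 = 0
s4 (pos 4,5,6,7,12,13,14,15): 1⊕0⊕1⊕1⊕1⊕1⊕1⊕0 = 0
s8 (pos 8,9,10,11,12,13,14,15): 1⊕0⊕1⊕1⊕1⊕1⊕1⊕0 = 0
Syndrome s8…s1 = 0000 → no error.

0000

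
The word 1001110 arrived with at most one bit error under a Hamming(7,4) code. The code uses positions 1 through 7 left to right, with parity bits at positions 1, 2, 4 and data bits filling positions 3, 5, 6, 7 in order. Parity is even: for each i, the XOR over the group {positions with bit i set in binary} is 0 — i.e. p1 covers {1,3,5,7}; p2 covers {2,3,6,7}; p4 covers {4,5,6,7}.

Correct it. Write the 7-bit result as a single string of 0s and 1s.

1001100

s1 (pos 1,3,5,7): 1⊕0⊕1⊕0 = 0
s2 (pos 2,3,6,7): 0⊕0⊕1⊕0 = 1
s4 (pos 4,5,6,7): 1⊕1⊕1⊕0 = 1
Syndrome s4…s1 = 110 → error at position 6.
Flip position 6: 1001110 → 1001100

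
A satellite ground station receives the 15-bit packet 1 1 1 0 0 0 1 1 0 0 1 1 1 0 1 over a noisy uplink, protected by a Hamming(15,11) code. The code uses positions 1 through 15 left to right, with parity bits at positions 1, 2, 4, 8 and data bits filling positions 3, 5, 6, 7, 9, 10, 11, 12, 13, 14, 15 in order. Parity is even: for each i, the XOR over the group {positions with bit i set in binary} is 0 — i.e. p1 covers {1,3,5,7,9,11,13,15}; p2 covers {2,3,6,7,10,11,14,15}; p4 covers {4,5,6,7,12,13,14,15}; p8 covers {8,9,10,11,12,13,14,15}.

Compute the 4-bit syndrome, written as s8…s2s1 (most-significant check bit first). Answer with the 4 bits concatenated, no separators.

1010

s1 (pos 1,3,5,7,9,11,13,15): 1⊕1⊕0⊕1⊕0⊕1⊕1⊕1 = 0
s2 (pos 2,3,6,7,10,11,14,15): 1⊕1⊕0⊕1⊕0⊕1⊕0⊕1 = 1
s4 (pos 4,5,6,7,12,13,14,15): 0⊕0⊕0⊕1⊕1⊕1⊕0⊕1 = 0
s8 (pos 8,9,10,11,12,13,14,15): 1⊕0⊕0⊕1⊕1⊕1⊕0⊕1 = 1
Syndrome s8…s1 = 1010 → error at position 10.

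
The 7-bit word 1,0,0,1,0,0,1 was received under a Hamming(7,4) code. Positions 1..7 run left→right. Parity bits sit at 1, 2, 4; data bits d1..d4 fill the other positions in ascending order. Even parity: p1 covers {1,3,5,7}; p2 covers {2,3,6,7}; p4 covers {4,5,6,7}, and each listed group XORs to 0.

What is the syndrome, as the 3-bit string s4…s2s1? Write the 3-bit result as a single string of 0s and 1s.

s1 (pos 1,3,5,7): 1⊕0⊕0⊕1 = 0
s2 (pos 2,3,6,7): 0⊕0⊕0⊕1 = 1
s4 (pos 4,5,6,7): 1⊕0⊕0⊕1 = 0
Syndrome s4…s1 = 010 → error at position 2.

010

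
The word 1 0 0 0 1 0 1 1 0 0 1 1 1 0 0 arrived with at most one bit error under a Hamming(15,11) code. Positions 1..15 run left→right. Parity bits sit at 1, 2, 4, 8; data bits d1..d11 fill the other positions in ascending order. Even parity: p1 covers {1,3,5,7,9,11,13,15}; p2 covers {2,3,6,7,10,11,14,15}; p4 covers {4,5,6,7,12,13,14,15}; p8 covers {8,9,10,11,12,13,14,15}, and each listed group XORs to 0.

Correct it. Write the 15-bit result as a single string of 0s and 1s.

s1 (pos 1,3,5,7,9,11,13,15): 1⊕0⊕1⊕1⊕0⊕1⊕1⊕0 = 1
s2 (pos 2,3,6,7,10,11,14,15): 0⊕0⊕0⊕1⊕0⊕1⊕0⊕0 = 0
s4 (pos 4,5,6,7,12,13,14,15): 0⊕1⊕0⊕1⊕1⊕1⊕0⊕0 = 0
s8 (pos 8,9,10,11,12,13,14,15): 1⊕0⊕0⊕1⊕1⊕1⊕0⊕0 = 0
Syndrome s8…s1 = 0001 → error at position 1.
Flip position 1: 100010110011100 → 000010110011100

000010110011100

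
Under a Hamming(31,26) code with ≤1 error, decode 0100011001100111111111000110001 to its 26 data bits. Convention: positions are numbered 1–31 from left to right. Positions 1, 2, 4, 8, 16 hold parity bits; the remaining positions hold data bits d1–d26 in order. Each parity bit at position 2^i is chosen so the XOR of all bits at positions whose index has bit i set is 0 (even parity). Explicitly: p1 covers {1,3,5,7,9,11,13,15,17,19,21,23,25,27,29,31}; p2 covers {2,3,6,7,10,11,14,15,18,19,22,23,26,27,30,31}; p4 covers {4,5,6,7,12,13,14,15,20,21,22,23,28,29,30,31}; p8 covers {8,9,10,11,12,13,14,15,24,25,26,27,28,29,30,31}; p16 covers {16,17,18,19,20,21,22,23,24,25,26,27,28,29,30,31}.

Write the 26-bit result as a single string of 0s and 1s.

00110010011111111000110001

s1 (pos 1,3,5,7,9,11,13,15,17,19,21,23,25,27,29,31): 0⊕0⊕0⊕1⊕0⊕1⊕0⊕1⊕1⊕1⊕1⊕0⊕0⊕1⊕0⊕1 = 0
s2 (pos 2,3,6,7,10,11,14,15,18,19,22,23,26,27,30,31): 1⊕0⊕1⊕1⊕1⊕1⊕1⊕1⊕1⊕1⊕1⊕0⊕1⊕1⊕0⊕1 = 1
s4 (pos 4,5,6,7,12,13,14,15,20,21,22,23,28,29,30,31): 0⊕0⊕1⊕1⊕0⊕0⊕1⊕1⊕1⊕1⊕1⊕0⊕0⊕0⊕0⊕1 = 0
s8 (pos 8,9,10,11,12,13,14,15,24,25,26,27,28,29,30,31): 0⊕0⊕1⊕1⊕0⊕0⊕1⊕1⊕0⊕0⊕1⊕1⊕0⊕0⊕0⊕1 = 1
s16 (pos 16,17,18,19,20,21,22,23,24,25,26,27,28,29,30,31): 1⊕1⊕1⊕1⊕1⊕1⊕1⊕0⊕0⊕0⊕1⊕1⊕0⊕0⊕0⊕1 = 0
Syndrome s16…s1 = 01010 → error at position 10.
Flip position 10: 0100011001100111111111000110001 → 0100011000100111111111000110001
Read data bits from positions 3,5,6,7,9,10,11,12,13,14,15,17,18,19,20,21,22,23,24,25,26,27,28,29,30,31: 00110010011111111000110001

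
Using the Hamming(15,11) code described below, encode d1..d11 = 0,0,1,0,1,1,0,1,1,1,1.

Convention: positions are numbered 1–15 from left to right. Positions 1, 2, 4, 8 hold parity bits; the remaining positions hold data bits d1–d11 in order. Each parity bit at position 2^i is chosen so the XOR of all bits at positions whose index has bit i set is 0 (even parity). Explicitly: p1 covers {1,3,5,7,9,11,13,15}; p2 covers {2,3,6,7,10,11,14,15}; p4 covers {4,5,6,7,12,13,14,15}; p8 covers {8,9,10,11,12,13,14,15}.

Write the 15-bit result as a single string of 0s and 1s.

Place data at non-parity positions: p1 p2 0 p4 0 1 0 p8 1 1 0 1 1 1 1
p1 (pos 1,3,5,7,9,11,13,15): XOR of data positions = 0⊕0⊕0⊕1⊕0⊕1⊕1 = 1
p2 (pos 2,3,6,7,10,11,14,15): XOR of data positions = 0⊕1⊕0⊕1⊕0⊕1⊕1 = 0
p4 (pos 4,5,6,7,12,13,14,15): XOR of data positions = 0⊕1⊕0⊕1⊕1⊕1⊕1 = 1
p8 (pos 8,9,10,11,12,13,14,15): XOR of data positions = 1⊕1⊕0⊕1⊕1⊕1⊕1 = 0
Codeword: 100101001101111

100101001101111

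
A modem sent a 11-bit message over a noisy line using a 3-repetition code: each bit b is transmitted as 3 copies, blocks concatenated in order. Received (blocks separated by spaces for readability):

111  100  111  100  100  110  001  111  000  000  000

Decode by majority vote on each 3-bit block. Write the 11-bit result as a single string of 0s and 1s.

10100101000

Block 1 (111): 3 ones → 1
Block 2 (100): 1 one → 0
Block 3 (111): 3 ones → 1
Block 4 (100): 1 one → 0
Block 5 (100): 1 one → 0
Block 6 (110): 2 ones → 1
Block 7 (001): 1 one → 0
Block 8 (111): 3 ones → 1
Block 9 (000): 0 ones → 0
Block 10 (000): 0 ones → 0
Block 11 (000): 0 ones → 0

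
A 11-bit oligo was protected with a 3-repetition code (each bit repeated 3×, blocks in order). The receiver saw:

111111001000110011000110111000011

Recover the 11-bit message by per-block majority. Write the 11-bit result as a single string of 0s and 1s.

Block 1 (111): 3 ones → 1
Block 2 (111): 3 ones → 1
Block 3 (001): 1 one → 0
Block 4 (000): 0 ones → 0
Block 5 (110): 2 ones → 1
Block 6 (011): 2 ones → 1
Block 7 (000): 0 ones → 0
Block 8 (110): 2 ones → 1
Block 9 (111): 3 ones → 1
Block 10 (000): 0 ones → 0
Block 11 (011): 2 ones → 1

11001101101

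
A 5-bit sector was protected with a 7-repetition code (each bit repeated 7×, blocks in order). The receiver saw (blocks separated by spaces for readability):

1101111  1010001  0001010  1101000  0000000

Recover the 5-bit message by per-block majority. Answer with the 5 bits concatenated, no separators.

Block 1 (1101111): 6 ones → 1
Block 2 (1010001): 3 ones → 0
Block 3 (0001010): 2 ones → 0
Block 4 (1101000): 3 ones → 0
Block 5 (0000000): 0 ones → 0

10000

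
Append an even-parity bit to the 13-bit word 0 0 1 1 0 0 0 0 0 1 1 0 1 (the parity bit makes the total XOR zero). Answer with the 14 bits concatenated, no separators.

00110000011011

XOR of the 13 data bits: 0⊕0⊕1⊕1⊕0⊕0⊕0⊕0⊕0⊕1⊕1⊕0⊕1 = 1
Parity bit = 1 (so all 14 bits XOR to 0).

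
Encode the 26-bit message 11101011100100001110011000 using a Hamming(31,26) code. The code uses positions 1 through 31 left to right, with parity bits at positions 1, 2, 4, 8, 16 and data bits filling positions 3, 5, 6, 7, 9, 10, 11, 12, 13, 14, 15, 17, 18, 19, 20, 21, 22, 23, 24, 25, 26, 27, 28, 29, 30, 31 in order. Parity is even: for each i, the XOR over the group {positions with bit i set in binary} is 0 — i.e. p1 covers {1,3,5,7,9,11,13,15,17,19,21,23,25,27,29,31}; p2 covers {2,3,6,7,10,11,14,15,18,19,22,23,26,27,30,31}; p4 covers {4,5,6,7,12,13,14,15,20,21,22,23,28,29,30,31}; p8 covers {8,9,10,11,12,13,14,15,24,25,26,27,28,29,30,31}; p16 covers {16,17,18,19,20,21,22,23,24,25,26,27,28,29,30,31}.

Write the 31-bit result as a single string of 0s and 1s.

Place data at non-parity positions: p1 p2 1 p4 1 1 0 p8 1 0 1 1 1 0 0 p16 1 0 0 0 0 1 1 1 0 0 1 1 0 0 0
p1 (pos 1,3,5,7,9,11,13,15,17,19,21,23,25,27,29,31): XOR of data positions = 1⊕1⊕0⊕1⊕1⊕1⊕0⊕1⊕0⊕0⊕1⊕0⊕1⊕0⊕0 = 0
p2 (pos 2,3,6,7,10,11,14,15,18,19,22,23,26,27,30,31): XOR of data positions = 1⊕1⊕0⊕0⊕1⊕0⊕0⊕0⊕0⊕1⊕1⊕0⊕1⊕0⊕0 = 0
p4 (pos 4,5,6,7,12,13,14,15,20,21,22,23,28,29,30,31): XOR of data positions = 1⊕1⊕0⊕1⊕1⊕0⊕0⊕0⊕0⊕1⊕1⊕1⊕0⊕0⊕0 = 1
p8 (pos 8,9,10,11,12,13,14,15,24,25,26,27,28,29,30,31): XOR of data positions = 1⊕0⊕1⊕1⊕1⊕0⊕0⊕1⊕0⊕0⊕1⊕1⊕0⊕0⊕0 = 1
p16 (pos 16,17,18,19,20,21,22,23,24,25,26,27,28,29,30,31): XOR of data positions = 1⊕0⊕0⊕0⊕0⊕1⊕1⊕1⊕0⊕0⊕1⊕1⊕0⊕0⊕0 = 0
Codeword: 0011110110111000100001110011000

0011110110111000100001110011000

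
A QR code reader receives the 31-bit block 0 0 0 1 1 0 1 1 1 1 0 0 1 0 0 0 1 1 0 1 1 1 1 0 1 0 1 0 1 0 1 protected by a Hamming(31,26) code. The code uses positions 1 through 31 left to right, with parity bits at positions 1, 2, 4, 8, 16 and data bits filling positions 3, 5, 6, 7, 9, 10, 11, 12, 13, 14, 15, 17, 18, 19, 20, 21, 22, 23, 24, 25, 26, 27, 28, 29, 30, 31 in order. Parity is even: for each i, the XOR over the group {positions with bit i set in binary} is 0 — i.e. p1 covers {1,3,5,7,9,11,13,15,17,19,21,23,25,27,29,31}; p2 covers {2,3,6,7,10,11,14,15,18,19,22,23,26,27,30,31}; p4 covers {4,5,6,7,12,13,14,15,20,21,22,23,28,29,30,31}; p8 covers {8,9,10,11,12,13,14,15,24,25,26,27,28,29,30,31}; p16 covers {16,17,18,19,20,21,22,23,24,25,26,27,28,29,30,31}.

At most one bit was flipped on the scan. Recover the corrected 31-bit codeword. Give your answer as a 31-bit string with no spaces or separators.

0011101111001000110111101010101

s1 (pos 1,3,5,7,9,11,13,15,17,19,21,23,25,27,29,31): 0⊕0⊕1⊕1⊕1⊕0⊕1⊕0⊕1⊕0⊕1⊕1⊕1⊕1⊕1⊕1 = 1
s2 (pos 2,3,6,7,10,11,14,15,18,19,22,23,26,27,30,31): 0⊕0⊕0⊕1⊕1⊕0⊕0⊕0⊕1⊕0⊕1⊕1⊕0⊕1⊕0⊕1 = 1
s4 (pos 4,5,6,7,12,13,14,15,20,21,22,23,28,29,30,31): 1⊕1⊕0⊕1⊕0⊕1⊕0⊕0⊕1⊕1⊕1⊕1⊕0⊕1⊕0⊕1 = 0
s8 (pos 8,9,10,11,12,13,14,15,24,25,26,27,28,29,30,31): 1⊕1⊕1⊕0⊕0⊕1⊕0⊕0⊕0⊕1⊕0⊕1⊕0⊕1⊕0⊕1 = 0
s16 (pos 16,17,18,19,20,21,22,23,24,25,26,27,28,29,30,31): 0⊕1⊕1⊕0⊕1⊕1⊕1⊕1⊕0⊕1⊕0⊕1⊕0⊕1⊕0⊕1 = 0
Syndrome s16…s1 = 00011 → error at position 3.
Flip position 3: 0001101111001000110111101010101 → 0011101111001000110111101010101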